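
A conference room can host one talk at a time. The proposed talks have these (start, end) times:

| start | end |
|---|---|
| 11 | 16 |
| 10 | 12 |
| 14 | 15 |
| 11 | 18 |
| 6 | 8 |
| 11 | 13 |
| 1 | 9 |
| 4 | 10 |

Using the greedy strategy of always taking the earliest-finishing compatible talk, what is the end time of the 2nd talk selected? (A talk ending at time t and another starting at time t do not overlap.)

12

By end time: (6,8), (1,9), (4,10), (10,12), (11,13), (14,15), (11,16), (11,18).
Pick (6,8); next start ≥ 8 → (10,12); next start ≥ 12 → (14,15).
Selected: (6,8) (10,12) (14,15)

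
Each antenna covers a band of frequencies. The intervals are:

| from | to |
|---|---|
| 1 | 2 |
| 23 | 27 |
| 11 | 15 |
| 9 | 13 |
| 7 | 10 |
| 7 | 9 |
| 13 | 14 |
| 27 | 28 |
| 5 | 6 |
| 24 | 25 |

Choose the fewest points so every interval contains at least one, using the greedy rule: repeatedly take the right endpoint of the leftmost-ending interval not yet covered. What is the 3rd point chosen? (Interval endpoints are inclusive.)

Sorted: [1,2] [5,6] [7,9] [7,10] [9,13] [13,14] [11,15] [24,25] [23,27] [27,28]
{[1,2]} hit by 2; {[5,6]} hit by 6; {[7,9],[7,10],[9,13]} hit by 9; {[13,14],[11,15]} hit by 14; {[24,25],[23,27]} hit by 25; {[27,28]} hit by 28.
Points: 2, 6, 9, 14, 25, 28 (6 total).

9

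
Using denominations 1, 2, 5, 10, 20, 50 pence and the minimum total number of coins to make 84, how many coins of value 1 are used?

0

Use the largest denomination that fits, subtract, and repeat.
84 − 1×50→34 − 1×20→14 − 1×10→4 − 2×2→0
Count of 1: 0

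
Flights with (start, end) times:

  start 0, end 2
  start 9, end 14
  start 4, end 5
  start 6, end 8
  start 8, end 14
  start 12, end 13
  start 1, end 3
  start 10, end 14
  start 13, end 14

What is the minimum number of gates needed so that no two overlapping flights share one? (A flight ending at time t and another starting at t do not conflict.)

Events (time:±→running): 0:+→1 1:+→2 2:-→1 3:-→0 4:+→1 5:-→0 6:+→1 8:-→0 8:+→1 9:+→2 10:+→3 12:+→4 … peak 4.

4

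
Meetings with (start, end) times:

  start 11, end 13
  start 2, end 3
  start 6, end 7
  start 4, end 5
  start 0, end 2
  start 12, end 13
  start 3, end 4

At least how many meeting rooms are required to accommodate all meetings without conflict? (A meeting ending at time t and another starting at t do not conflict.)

2

Count concurrent intervals with a sweep; the peak is the room count.
starts: [0, 2, 3, 4, 6, 11, 12]
ends:   [2, 3, 4, 5, 7, 13, 13]
s0→1 e2→0 s2→1 e3→0 s3→1 e4→0 s4→1 e5→0 s6→1 e7→0 s11→1 s12→2  — peak 2.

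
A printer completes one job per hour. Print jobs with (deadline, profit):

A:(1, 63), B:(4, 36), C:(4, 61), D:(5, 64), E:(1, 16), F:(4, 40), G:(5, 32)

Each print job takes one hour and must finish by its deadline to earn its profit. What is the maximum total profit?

Profit order: D=64 A=63 C=61 F=40 B=36 G=32 E=16
Assign: D→slot 5, A→slot 1, C→slot 4, F→slot 3, B→slot 2, G skipped, E skipped.
Slots: [1:A] [2:B] [3:F] [4:C] [5:D]
Profit = 63 + 36 + 40 + 61 + 64 = 264

264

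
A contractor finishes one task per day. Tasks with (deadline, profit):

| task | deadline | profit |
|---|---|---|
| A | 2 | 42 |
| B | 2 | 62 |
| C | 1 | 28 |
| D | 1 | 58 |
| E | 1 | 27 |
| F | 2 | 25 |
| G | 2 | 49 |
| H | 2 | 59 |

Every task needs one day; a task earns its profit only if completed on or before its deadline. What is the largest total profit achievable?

By profit: B(d2,62), H(d2,59), D(d1,58), G(d2,49), A(d2,42), C(d1,28), E(d1,27), F(d2,25)
B→slot 2; H→slot 1; D skipped; G skipped; A skipped; C skipped; E skipped; F skipped.
Profit = 59 + 62 = 121

121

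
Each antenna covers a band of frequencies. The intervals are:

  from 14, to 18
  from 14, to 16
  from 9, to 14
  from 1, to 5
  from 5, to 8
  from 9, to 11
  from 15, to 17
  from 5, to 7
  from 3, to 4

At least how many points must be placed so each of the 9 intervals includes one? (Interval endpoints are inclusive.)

4

Sorted: [3,4] [1,5] [5,7] [5,8] [9,11] [9,14] [14,16] [15,17] [14,18]
{[3,4],[1,5]} hit by 4; {[5,7],[5,8]} hit by 7; {[9,11],[9,14]} hit by 11; {[14,16],[15,17],[14,18]} hit by 16.
Points: 4, 7, 11, 16 (4 total).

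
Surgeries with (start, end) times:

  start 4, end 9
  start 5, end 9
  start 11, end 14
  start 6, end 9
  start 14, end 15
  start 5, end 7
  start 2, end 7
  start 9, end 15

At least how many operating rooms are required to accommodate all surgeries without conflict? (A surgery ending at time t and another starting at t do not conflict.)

5

The answer is the maximum number of intervals overlapping at any instant.
starts: [2, 4, 5, 5, 6, 9, 11, 14]
ends:   [7, 7, 9, 9, 9, 14, 15, 15]
s2→1 s4→2 s5→3 s5→4 s6→5  — peak 5.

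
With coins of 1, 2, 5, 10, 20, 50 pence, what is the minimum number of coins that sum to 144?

Use the largest denomination that fits, subtract, and repeat.
144 − 2×50→44 − 2×20→4 − 2×2→0
Total coins = 2 + 2 + 2 = 6

6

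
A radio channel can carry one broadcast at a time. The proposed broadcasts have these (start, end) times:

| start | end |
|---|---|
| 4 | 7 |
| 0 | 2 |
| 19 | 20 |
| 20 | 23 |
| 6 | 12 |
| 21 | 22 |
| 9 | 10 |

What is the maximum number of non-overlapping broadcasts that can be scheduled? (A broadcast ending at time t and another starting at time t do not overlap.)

Greedy by earliest finish: after sorting by end time, pick each interval compatible with the last pick.
By end time: (0,2), (4,7), (9,10), (6,12), (19,20), (21,22), (20,23).
Pick (0,2); next start ≥ 2 → (4,7); next start ≥ 7 → (9,10); next start ≥ 10 → (19,20); next start ≥ 20 → (21,22).
Selected 5 broadcasts.

5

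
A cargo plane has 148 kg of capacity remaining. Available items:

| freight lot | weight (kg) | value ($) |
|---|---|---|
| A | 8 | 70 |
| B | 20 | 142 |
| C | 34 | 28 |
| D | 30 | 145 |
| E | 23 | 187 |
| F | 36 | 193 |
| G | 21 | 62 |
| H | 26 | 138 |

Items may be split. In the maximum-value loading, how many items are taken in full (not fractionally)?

Sort by value per unit weight and fill in that order.
Ratios (sorted): A 8.75, E 8.13, B 7.10, F 5.36, H 5.31, D 4.83, G 2.95, C 0.82
take A (8 @ 70); take E (23 @ 187); take B (20 @ 142); take F (36 @ 193); take H (26 @ 138); take D (30 @ 145); take 5/21 of G → 14.76. Capacity used 148/148.
6 item(s) taken whole; one partial (take 5/21 of G).

6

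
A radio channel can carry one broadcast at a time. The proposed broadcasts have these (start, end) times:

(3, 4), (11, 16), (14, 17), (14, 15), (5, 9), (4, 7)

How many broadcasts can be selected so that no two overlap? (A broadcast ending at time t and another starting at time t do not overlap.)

Sorted by end: (3,4)  (4,7)  (5,9)  (14,15)  (11,16)  (14,17)
take (3,4); take (4,7); skip (5,9); take (14,15); skip (14,17).
Selected 3 broadcasts.

3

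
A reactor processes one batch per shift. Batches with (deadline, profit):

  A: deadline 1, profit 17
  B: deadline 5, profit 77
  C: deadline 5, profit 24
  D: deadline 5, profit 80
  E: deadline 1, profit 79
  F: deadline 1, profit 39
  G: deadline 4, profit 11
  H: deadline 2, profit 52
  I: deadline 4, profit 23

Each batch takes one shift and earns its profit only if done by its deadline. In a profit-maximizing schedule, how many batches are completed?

5

Sort by profit descending; place each in the latest free slot ≤ its deadline.
Profit order: D=80 E=79 B=77 H=52 F=39 C=24 I=23 A=17 G=11
Assign: D→slot 5, E→slot 1, B→slot 4, H→slot 2, F skipped, C→slot 3, I skipped, A skipped, G skipped.
Slots: [1:E] [2:H] [3:C] [4:B] [5:D]
5 of 9 scheduled.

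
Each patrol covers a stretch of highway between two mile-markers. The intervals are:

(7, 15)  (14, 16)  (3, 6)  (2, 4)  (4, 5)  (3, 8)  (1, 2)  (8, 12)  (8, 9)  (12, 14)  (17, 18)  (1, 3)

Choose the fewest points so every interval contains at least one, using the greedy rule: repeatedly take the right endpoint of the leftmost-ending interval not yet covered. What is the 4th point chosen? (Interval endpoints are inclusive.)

14

Process intervals by earliest right end; each time one isn't hit yet, stab at its right endpoint.
By right end: [1,2]  [1,3]  [2,4]  [4,5]  [3,6]  [3,8]  [8,9]  [8,12]  [12,14]  [7,15]  [14,16]  [17,18]
[1,2] uncovered → point at 2; [4,5] uncovered → point at 5; [8,9] uncovered → point at 9; [12,14] uncovered → point at 14; [17,18] uncovered → point at 18.
Points: 2, 5, 9, 14, 18 (5 total).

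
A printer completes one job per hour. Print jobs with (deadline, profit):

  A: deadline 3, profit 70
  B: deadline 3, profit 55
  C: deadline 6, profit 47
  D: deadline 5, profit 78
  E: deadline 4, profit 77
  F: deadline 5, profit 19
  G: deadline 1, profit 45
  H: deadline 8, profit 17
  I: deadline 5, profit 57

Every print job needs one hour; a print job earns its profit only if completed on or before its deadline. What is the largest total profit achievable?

401

Profit order: D=78 E=77 A=70 I=57 B=55 C=47 G=45 F=19 H=17
Assign: D→slot 5, E→slot 4, A→slot 3, I→slot 2, B→slot 1, C→slot 6, G skipped, F skipped, H→slot 8.
Slots: [1:B] [2:I] [3:A] [4:E] [5:D] [6:C] [8:H]
Profit = 55 + 57 + 70 + 77 + 78 + 47 + 17 = 401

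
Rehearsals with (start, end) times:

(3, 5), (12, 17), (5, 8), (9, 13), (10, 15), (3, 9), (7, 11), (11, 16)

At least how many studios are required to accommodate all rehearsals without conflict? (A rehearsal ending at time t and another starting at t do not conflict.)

4

The answer is the maximum number of intervals overlapping at any instant.
starts: [3, 3, 5, 7, 9, 10, 11, 12]
ends:   [5, 8, 9, 11, 13, 15, 16, 17]
s3→1 s3→2 e5→1 s5→2 s7→3 e8→2 e9→1 s9→2 s10→3 e11→2 s11→3 s12→4  — peak 4.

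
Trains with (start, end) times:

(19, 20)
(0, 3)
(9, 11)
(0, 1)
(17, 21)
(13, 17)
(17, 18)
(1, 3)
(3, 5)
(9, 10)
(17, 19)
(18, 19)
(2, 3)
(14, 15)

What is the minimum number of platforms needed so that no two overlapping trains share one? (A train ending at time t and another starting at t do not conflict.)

The answer is the maximum number of intervals overlapping at any instant.
Events (time:±→running): 0:+→1 0:+→2 1:-→1 1:+→2 2:+→3 … peak 3.

3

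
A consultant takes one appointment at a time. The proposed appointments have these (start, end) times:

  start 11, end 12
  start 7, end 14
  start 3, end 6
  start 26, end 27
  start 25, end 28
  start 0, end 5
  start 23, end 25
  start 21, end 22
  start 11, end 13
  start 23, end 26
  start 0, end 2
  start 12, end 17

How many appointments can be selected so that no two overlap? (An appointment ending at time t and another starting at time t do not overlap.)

7

Sorted by end: (0,2)  (0,5)  (3,6)  (11,12)  (11,13)  (7,14)  (12,17)  (21,22)  (23,25)  (23,26)  (26,27)  (25,28)
take (0,2); skip (0,5); take (3,6); take (11,12); skip (11,13); skip (7,14); take (12,17); take (21,22); take (23,25); skip (23,26); take (26,27).
Selected 7 appointments.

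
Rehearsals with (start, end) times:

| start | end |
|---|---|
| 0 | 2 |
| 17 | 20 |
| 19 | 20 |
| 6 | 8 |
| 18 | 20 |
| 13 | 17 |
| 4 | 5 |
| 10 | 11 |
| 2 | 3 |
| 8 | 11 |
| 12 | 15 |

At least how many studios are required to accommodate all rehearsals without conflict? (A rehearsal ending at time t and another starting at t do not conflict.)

3

The answer is the maximum number of intervals overlapping at any instant.
starts: [0, 2, 4, 6, 8, 10, 12, 13, 17, 18, 19]
ends:   [2, 3, 5, 8, 11, 11, 15, 17, 20, 20, 20]
s0→1 e2→0 s2→1 e3→0 s4→1 e5→0 s6→1 e8→0 s8→1 s10→2 e11→1 e11→0 s12→1 s13→2 e15→1 e17→0 s17→1 s18→2 s19→3  — peak 3.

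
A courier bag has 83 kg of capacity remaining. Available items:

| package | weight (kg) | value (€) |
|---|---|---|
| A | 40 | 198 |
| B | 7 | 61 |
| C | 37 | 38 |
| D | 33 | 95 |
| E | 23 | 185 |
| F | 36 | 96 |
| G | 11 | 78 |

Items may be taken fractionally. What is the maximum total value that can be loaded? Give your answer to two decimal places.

527.76

Greedy by value/weight ratio, highest first.
Ratios (sorted): B 8.71, E 8.04, G 7.09, A 4.95, D 2.88, F 2.67, C 1.03
take B (7 @ 61); take E (23 @ 185); take G (11 @ 78); take A (40 @ 198); take 2/33 of D → 5.76. Capacity used 83/83.
Total value = 527.76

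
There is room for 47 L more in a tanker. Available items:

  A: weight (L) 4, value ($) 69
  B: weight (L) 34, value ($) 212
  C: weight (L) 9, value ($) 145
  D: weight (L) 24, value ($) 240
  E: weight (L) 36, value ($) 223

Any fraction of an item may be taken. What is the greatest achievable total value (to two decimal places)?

Sort by value per unit weight and fill in that order.
Order: A (69/4=17.25) > C (145/9=16.11) > D (240/24=10.00) > B (212/34=6.24) > E (223/36=6.19)
Fill: take A (4 @ 69) → take C (9 @ 145) → take D (24 @ 240) → take 10/34 of B → 62.35; 47/47 used.
Total value = 516.35

516.35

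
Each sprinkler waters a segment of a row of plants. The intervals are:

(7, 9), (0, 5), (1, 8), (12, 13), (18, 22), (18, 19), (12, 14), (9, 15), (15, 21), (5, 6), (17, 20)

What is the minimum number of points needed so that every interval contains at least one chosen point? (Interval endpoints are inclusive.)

Sorted: [0,5] [5,6] [1,8] [7,9] [12,13] [12,14] [9,15] [18,19] [17,20] [15,21] [18,22]
{[0,5],[5,6],[1,8]} hit by 5; {[7,9]} hit by 9; {[12,13],[12,14],[9,15]} hit by 13; {[18,19],[17,20],[15,21],[18,22]} hit by 19.
Points: 5, 9, 13, 19 (4 total).

4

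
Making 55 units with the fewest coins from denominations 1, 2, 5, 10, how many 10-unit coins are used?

5

55 = 5×10 + 1×5
Count of 10: 5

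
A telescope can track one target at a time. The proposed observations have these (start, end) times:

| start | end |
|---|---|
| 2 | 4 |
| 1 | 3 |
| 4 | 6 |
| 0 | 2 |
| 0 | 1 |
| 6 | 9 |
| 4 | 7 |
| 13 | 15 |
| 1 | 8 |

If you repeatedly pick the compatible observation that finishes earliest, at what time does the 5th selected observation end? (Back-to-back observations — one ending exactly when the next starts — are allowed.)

Sorted by end: (0,1)  (0,2)  (1,3)  (2,4)  (4,6)  (4,7)  (1,8)  (6,9)  (13,15)
take (0,1); take (1,3); skip (2,4); take (4,6); skip (4,7); skip (1,8); take (6,9); take (13,15).
Selected: (0,1) (1,3) (4,6) (6,9) (13,15)

15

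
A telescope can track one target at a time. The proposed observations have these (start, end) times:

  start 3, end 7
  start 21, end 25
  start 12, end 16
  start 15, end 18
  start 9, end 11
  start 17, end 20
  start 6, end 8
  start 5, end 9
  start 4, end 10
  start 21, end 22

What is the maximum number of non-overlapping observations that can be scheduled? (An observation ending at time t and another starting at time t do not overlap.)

Sorted by end: (3,7)  (6,8)  (5,9)  (4,10)  (9,11)  (12,16)  (15,18)  (17,20)  (21,22)  (21,25)
take (3,7); skip (6,8); take (9,11); take (12,16); take (17,20); take (21,22); skip (21,25).
Selected 5 observations.

5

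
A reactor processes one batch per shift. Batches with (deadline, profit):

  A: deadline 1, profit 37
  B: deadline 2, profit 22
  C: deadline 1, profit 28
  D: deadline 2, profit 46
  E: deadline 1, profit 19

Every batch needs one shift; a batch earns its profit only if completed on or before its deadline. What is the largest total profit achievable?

Sort by profit descending; place each in the latest free slot ≤ its deadline.
Profit order: D=46 A=37 C=28 B=22 E=19
Assign: D→slot 2, A→slot 1, C skipped, B skipped, E skipped.
Slots: [1:A] [2:D]
Profit = 37 + 46 = 83

83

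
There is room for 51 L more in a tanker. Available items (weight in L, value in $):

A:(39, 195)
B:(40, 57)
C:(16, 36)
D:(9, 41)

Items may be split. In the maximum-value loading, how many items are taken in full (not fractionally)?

Ratios (sorted): A 5.00, D 4.56, C 2.25, B 1.43
take A (39 @ 195); take D (9 @ 41); take 3/16 of C → 6.75. Capacity used 51/51.
2 item(s) taken whole; one partial (take 3/16 of C).

2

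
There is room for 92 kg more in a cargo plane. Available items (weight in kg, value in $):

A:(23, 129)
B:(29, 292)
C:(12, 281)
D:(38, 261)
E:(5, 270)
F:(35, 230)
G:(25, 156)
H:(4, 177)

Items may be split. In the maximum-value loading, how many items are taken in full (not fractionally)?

Order: E (270/5=54.00) > H (177/4=44.25) > C (281/12=23.42) > B (292/29=10.07) > D (261/38=6.87) > F (230/35=6.57) > G (156/25=6.24) > A (129/23=5.61)
Fill: take E (5 @ 270) → take H (4 @ 177) → take C (12 @ 281) → take B (29 @ 292) → take D (38 @ 261) → take 4/35 of F → 26.29; 92/92 used.
5 item(s) taken whole; one partial (take 4/35 of F).

5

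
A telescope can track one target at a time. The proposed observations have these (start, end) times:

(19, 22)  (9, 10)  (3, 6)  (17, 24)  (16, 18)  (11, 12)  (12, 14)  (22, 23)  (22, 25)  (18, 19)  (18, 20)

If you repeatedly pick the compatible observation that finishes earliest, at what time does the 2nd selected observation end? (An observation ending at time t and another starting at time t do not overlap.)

Order by finish time; keep every interval that doesn't clash with the previous kept one.
Sorted by end: (3,6)  (9,10)  (11,12)  (12,14)  (16,18)  (18,19)  (18,20)  (19,22)  (22,23)  (17,24)  (22,25)
take (3,6); take (9,10); take (11,12); take (12,14); take (16,18); take (18,19); take (19,22); take (22,23); skip (17,24).
Selected: (3,6) (9,10) (11,12) (12,14) (16,18) (18,19) (19,22) (22,23)

10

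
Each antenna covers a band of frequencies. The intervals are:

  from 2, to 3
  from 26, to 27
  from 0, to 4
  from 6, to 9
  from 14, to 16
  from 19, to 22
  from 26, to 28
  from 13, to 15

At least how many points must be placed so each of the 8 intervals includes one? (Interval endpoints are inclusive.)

5

Process intervals by earliest right end; each time one isn't hit yet, stab at its right endpoint.
Sorted: [2,3] [0,4] [6,9] [13,15] [14,16] [19,22] [26,27] [26,28]
{[2,3],[0,4]} hit by 3; {[6,9]} hit by 9; {[13,15],[14,16]} hit by 15; {[19,22]} hit by 22; {[26,27],[26,28]} hit by 27.
Points: 3, 9, 15, 22, 27 (5 total).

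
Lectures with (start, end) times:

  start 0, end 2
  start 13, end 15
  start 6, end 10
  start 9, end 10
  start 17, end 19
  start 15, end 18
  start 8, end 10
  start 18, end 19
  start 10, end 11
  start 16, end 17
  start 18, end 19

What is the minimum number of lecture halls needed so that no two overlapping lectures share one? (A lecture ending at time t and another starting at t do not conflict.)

3

Count concurrent intervals with a sweep; the peak is the room count.
starts: [0, 6, 8, 9, 10, 13, 15, 16, 17, 18, 18]
ends:   [2, 10, 10, 10, 11, 15, 17, 18, 19, 19, 19]
s0→1 e2→0 s6→1 s8→2 s9→3  — peak 3.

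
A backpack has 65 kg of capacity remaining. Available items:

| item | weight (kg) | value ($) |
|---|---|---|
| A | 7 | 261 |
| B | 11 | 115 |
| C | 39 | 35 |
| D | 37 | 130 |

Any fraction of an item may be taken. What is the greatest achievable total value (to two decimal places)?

514.97

Sort by value per unit weight and fill in that order.
Ratios (sorted): A 37.29, B 10.45, D 3.51, C 0.90
take A (7 @ 261); take B (11 @ 115); take D (37 @ 130); take 10/39 of C → 8.97. Capacity used 65/65.
Total value = 514.97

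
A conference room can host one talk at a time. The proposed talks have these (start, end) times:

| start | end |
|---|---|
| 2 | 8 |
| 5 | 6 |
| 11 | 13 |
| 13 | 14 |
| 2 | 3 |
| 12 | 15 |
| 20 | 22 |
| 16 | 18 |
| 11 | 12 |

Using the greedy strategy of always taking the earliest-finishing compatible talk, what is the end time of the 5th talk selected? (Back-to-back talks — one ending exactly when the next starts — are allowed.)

18

By end time: (2,3), (5,6), (2,8), (11,12), (11,13), (13,14), (12,15), (16,18), (20,22).
Pick (2,3); next start ≥ 3 → (5,6); next start ≥ 6 → (11,12); next start ≥ 12 → (13,14); next start ≥ 14 → (16,18); next start ≥ 18 → (20,22).
Selected: (2,3) (5,6) (11,12) (13,14) (16,18) (20,22)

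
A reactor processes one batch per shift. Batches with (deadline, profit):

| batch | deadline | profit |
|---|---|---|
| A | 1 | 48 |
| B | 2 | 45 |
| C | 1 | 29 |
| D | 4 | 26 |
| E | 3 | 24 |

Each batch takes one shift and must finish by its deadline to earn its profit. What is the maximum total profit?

143

Profit order: A=48 B=45 C=29 D=26 E=24
Assign: A→slot 1, B→slot 2, C skipped, D→slot 4, E→slot 3.
Slots: [1:A] [2:B] [3:E] [4:D]
Profit = 48 + 45 + 24 + 26 = 143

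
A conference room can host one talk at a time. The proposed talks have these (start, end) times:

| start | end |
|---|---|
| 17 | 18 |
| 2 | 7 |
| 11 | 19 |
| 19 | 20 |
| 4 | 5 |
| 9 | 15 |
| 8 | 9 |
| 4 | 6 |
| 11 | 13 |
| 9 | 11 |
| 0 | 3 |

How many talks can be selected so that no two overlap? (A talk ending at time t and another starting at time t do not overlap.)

7

Greedy by earliest finish: after sorting by end time, pick each interval compatible with the last pick.
Sorted by end: (0,3)  (4,5)  (4,6)  (2,7)  (8,9)  (9,11)  (11,13)  (9,15)  (17,18)  (11,19)  (19,20)
take (0,3); take (4,5); skip (4,6); skip (2,7); take (8,9); take (9,11); take (11,13); skip (9,15); take (17,18); skip (11,19); take (19,20).
Selected 7 talks.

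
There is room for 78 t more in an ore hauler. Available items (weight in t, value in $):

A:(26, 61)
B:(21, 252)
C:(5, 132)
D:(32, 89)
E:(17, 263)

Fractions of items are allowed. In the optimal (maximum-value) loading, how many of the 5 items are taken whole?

4

Greedy by value/weight ratio, highest first.
Order: C (132/5=26.40) > E (263/17=15.47) > B (252/21=12.00) > D (89/32=2.78) > A (61/26=2.35)
Fill: take C (5 @ 132) → take E (17 @ 263) → take B (21 @ 252) → take D (32 @ 89) → take 3/26 of A → 7.04; 78/78 used.
4 item(s) taken whole; one partial (take 3/26 of A).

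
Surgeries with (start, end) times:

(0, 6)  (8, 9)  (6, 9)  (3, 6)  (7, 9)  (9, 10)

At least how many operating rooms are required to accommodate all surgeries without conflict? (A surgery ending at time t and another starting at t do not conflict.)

3

The answer is the maximum number of intervals overlapping at any instant.
Events (time:±→running): 0:+→1 3:+→2 6:-→1 6:-→0 6:+→1 7:+→2 8:+→3 … peak 3.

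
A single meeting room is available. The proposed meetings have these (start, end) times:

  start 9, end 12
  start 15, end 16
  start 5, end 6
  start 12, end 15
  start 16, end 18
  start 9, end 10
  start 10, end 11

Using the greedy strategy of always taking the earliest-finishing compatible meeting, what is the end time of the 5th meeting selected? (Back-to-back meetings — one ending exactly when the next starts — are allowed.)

By end time: (5,6), (9,10), (10,11), (9,12), (12,15), (15,16), (16,18).
Pick (5,6); next start ≥ 6 → (9,10); next start ≥ 10 → (10,11); next start ≥ 11 → (12,15); next start ≥ 15 → (15,16); next start ≥ 16 → (16,18).
Selected: (5,6) (9,10) (10,11) (12,15) (15,16) (16,18)

16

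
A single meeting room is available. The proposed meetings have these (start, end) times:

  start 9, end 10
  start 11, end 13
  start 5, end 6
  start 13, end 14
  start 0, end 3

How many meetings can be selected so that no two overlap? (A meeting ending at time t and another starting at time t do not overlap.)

Sort by end time and greedily take each interval whose start is ≥ the last chosen end.
Sorted by end: (0,3)  (5,6)  (9,10)  (11,13)  (13,14)
take (0,3); take (5,6); take (9,10); take (11,13); take (13,14).
Selected 5 meetings.

5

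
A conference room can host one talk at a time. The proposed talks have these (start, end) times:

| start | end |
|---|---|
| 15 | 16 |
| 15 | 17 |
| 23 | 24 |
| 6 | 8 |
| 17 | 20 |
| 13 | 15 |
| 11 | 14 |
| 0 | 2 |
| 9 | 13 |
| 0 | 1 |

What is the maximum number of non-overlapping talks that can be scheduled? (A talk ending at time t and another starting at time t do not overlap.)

7

Sort by end time and greedily take each interval whose start is ≥ the last chosen end.
By end time: (0,1), (0,2), (6,8), (9,13), (11,14), (13,15), (15,16), (15,17), (17,20), (23,24).
Pick (0,1); next start ≥ 1 → (6,8); next start ≥ 8 → (9,13); next start ≥ 13 → (13,15); next start ≥ 15 → (15,16); next start ≥ 16 → (17,20); next start ≥ 20 → (23,24).
Selected 7 talks.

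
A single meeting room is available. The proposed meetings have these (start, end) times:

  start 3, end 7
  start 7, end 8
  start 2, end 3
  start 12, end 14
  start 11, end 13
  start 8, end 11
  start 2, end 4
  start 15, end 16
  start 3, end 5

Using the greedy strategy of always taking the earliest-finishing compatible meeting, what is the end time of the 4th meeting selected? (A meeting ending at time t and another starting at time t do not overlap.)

Sort by end time and greedily take each interval whose start is ≥ the last chosen end.
By end time: (2,3), (2,4), (3,5), (3,7), (7,8), (8,11), (11,13), (12,14), (15,16).
Pick (2,3); next start ≥ 3 → (3,5); next start ≥ 5 → (7,8); next start ≥ 8 → (8,11); next start ≥ 11 → (11,13); next start ≥ 13 → (15,16).
Selected: (2,3) (3,5) (7,8) (8,11) (11,13) (15,16)

11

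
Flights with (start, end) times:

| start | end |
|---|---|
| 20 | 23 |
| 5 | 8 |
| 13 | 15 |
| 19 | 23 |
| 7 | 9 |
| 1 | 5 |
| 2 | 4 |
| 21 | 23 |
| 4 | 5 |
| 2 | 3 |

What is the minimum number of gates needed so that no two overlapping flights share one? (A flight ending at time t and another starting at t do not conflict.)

3

Events (time:±→running): 1:+→1 2:+→2 2:+→3 … peak 3.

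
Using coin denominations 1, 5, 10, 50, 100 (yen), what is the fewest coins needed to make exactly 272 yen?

Use the largest denomination that fits, subtract, and repeat.
272 = 2×100 + 1×50 + 2×10 + 2×1
Total coins = 2 + 1 + 2 + 2 = 7

7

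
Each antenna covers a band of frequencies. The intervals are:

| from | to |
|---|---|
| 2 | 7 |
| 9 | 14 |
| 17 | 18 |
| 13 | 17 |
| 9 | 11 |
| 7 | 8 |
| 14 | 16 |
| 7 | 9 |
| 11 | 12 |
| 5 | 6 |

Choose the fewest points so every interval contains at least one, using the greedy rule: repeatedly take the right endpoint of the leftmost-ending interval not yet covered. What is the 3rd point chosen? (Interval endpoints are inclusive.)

By right end: [5,6]  [2,7]  [7,8]  [7,9]  [9,11]  [11,12]  [9,14]  [14,16]  [13,17]  [17,18]
[5,6] uncovered → point at 6; [7,8] uncovered → point at 8; [9,11] uncovered → point at 11; [14,16] uncovered → point at 16; [17,18] uncovered → point at 18.
Points: 6, 8, 11, 16, 18 (5 total).

11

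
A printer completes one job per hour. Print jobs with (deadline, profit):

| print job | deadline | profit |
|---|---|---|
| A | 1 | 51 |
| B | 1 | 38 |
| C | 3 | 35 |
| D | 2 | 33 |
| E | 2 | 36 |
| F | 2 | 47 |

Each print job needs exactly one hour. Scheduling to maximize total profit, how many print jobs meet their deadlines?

Profit order: A=51 F=47 B=38 E=36 C=35 D=33
Assign: A→slot 1, F→slot 2, B skipped, E skipped, C→slot 3, D skipped.
Slots: [1:A] [2:F] [3:C]
3 of 6 scheduled.

3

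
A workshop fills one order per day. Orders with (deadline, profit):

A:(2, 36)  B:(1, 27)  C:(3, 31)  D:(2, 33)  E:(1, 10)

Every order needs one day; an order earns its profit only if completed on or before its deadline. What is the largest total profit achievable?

Take jobs in profit order; each goes to the latest open slot no later than its deadline.
By profit: A(d2,36), D(d2,33), C(d3,31), B(d1,27), E(d1,10)
A→slot 2; D→slot 1; C→slot 3; B skipped; E skipped.
Profit = 33 + 36 + 31 = 100

100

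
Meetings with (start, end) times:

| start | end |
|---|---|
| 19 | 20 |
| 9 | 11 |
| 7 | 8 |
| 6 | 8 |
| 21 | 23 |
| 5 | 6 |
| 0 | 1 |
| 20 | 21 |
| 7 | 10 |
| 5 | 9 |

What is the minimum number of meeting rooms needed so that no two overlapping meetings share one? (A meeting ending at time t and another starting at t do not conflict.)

4

The answer is the maximum number of intervals overlapping at any instant.
Events (time:±→running): 0:+→1 1:-→0 5:+→1 5:+→2 6:-→1 6:+→2 7:+→3 7:+→4 … peak 4.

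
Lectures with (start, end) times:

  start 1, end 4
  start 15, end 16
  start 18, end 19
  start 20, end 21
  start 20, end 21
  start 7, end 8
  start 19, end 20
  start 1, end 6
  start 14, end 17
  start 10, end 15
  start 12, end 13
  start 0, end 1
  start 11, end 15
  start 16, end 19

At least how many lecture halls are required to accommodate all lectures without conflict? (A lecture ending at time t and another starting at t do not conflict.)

Count concurrent intervals with a sweep; the peak is the room count.
starts: [0, 1, 1, 7, 10, 11, 12, 14, 15, 16, 18, 19, 20, 20]
ends:   [1, 4, 6, 8, 13, 15, 15, 16, 17, 19, 19, 20, 21, 21]
s0→1 e1→0 s1→1 s1→2 e4→1 e6→0 s7→1 e8→0 s10→1 s11→2 s12→3  — peak 3.

3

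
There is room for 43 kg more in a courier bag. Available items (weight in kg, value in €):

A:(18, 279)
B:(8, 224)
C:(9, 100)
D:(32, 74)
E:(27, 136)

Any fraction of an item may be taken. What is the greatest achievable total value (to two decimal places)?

Greedy by value/weight ratio, highest first.
Ratios (sorted): B 28.00, A 15.50, C 11.11, E 5.04, D 2.31
take B (8 @ 224); take A (18 @ 279); take C (9 @ 100); take 8/27 of E → 40.30. Capacity used 43/43.
Total value = 643.30

643.30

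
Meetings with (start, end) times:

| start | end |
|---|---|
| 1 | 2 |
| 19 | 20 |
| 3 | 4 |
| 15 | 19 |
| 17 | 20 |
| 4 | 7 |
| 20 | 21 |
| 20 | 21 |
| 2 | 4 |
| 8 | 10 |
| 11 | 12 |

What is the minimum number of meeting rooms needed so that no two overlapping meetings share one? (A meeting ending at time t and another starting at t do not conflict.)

2

The answer is the maximum number of intervals overlapping at any instant.
starts: [1, 2, 3, 4, 8, 11, 15, 17, 19, 20, 20]
ends:   [2, 4, 4, 7, 10, 12, 19, 20, 20, 21, 21]
s1→1 e2→0 s2→1 s3→2  — peak 2.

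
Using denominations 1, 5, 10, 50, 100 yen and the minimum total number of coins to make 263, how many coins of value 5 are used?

263 − 2×100→63 − 1×50→13 − 1×10→3 − 3×1→0
Count of 5: 0

0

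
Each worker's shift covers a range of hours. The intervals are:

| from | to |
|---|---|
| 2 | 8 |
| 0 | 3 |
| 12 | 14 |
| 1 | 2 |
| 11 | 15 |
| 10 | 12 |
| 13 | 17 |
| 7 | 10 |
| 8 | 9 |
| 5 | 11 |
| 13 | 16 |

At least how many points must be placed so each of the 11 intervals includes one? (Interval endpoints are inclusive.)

4

Sort by right endpoint; whenever an interval is uncovered, place a point at its right end.
By right end: [1,2]  [0,3]  [2,8]  [8,9]  [7,10]  [5,11]  [10,12]  [12,14]  [11,15]  [13,16]  [13,17]
[1,2] uncovered → point at 2; [8,9] uncovered → point at 9; [10,12] uncovered → point at 12; [13,16] uncovered → point at 16.
Points: 2, 9, 12, 16 (4 total).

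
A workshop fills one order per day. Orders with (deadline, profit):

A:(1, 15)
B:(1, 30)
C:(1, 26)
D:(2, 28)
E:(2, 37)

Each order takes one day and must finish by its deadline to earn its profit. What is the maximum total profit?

Take jobs in profit order; each goes to the latest open slot no later than its deadline.
Profit order: E=37 B=30 D=28 C=26 A=15
Assign: E→slot 2, B→slot 1, D skipped, C skipped, A skipped.
Slots: [1:B] [2:E]
Profit = 30 + 37 = 67

67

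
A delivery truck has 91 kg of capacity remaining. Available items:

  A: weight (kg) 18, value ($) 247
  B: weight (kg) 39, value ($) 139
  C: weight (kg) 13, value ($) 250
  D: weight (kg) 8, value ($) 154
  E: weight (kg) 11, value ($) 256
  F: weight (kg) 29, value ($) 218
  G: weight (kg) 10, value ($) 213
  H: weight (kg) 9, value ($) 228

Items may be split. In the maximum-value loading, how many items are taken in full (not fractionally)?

Sort by value per unit weight and fill in that order.
Ratios (sorted): H 25.33, E 23.27, G 21.30, D 19.25, C 19.23, A 13.72, F 7.52, B 3.56
take H (9 @ 228); take E (11 @ 256); take G (10 @ 213); take D (8 @ 154); take C (13 @ 250); take A (18 @ 247); take 22/29 of F → 165.38. Capacity used 91/91.
6 item(s) taken whole; one partial (take 22/29 of F).

6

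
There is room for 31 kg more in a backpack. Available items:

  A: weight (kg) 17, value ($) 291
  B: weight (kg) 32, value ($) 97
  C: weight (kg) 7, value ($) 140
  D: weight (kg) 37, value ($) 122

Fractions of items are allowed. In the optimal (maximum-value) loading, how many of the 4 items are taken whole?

2

Ratios (sorted): C 20.00, A 17.12, D 3.30, B 3.03
take C (7 @ 140); take A (17 @ 291); take 7/37 of D → 23.08. Capacity used 31/31.
2 item(s) taken whole; one partial (take 7/37 of D).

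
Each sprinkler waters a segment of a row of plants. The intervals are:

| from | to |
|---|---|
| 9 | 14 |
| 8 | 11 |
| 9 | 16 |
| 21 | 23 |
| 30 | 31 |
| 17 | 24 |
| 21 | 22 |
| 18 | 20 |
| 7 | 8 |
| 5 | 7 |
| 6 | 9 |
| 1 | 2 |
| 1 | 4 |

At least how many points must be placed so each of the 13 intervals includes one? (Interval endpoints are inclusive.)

6

By right end: [1,2]  [1,4]  [5,7]  [7,8]  [6,9]  [8,11]  [9,14]  [9,16]  [18,20]  [21,22]  [21,23]  [17,24]  [30,31]
[1,2] uncovered → point at 2; [5,7] uncovered → point at 7; [8,11] uncovered → point at 11; [18,20] uncovered → point at 20; [21,22] uncovered → point at 22; [30,31] uncovered → point at 31.
Points: 2, 7, 11, 20, 22, 31 (6 total).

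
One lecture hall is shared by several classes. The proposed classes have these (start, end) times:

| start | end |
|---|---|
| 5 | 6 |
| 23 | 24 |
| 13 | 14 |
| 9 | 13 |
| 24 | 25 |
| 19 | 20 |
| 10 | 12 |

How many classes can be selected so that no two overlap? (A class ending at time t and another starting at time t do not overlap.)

6

Order by finish time; keep every interval that doesn't clash with the previous kept one.
Sorted by end: (5,6)  (10,12)  (9,13)  (13,14)  (19,20)  (23,24)  (24,25)
take (5,6); take (10,12); skip (9,13); take (13,14); take (19,20); take (23,24); take (24,25).
Selected 6 classes.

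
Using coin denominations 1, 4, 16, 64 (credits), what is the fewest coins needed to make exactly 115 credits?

7

115 = 1×64 + 3×16 + 3×1
Total coins = 1 + 3 + 3 = 7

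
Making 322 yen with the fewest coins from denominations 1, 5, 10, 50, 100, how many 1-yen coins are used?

2

Use the largest denomination that fits, subtract, and repeat.
322 − 3×100→22 − 2×10→2 − 2×1→0
Count of 1: 2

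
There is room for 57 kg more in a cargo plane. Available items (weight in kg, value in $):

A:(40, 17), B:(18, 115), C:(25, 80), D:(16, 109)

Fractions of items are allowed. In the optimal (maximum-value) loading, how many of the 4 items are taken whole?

2

Ratios (sorted): D 6.81, B 6.39, C 3.20, A 0.42
take D (16 @ 109); take B (18 @ 115); take 23/25 of C → 73.60. Capacity used 57/57.
2 item(s) taken whole; one partial (take 23/25 of C).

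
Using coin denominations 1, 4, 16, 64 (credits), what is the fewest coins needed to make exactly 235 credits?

Use the largest denomination that fits, subtract, and repeat.
235 = 3×64 + 2×16 + 2×4 + 3×1
Total coins = 3 + 2 + 2 + 3 = 10

10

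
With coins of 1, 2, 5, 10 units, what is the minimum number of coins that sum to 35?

35 = 3×10 + 1×5
Total coins = 3 + 1 = 4

4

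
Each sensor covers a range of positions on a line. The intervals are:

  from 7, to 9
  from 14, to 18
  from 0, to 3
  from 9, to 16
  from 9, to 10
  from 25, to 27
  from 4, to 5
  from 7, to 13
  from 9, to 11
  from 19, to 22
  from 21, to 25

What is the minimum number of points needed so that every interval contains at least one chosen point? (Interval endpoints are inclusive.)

Sorted: [0,3] [4,5] [7,9] [9,10] [9,11] [7,13] [9,16] [14,18] [19,22] [21,25] [25,27]
{[0,3]} hit by 3; {[4,5]} hit by 5; {[7,9],[9,10],[9,11],[7,13],[9,16]} hit by 9; {[14,18]} hit by 18; {[19,22],[21,25]} hit by 22; {[25,27]} hit by 27.
Points: 3, 5, 9, 18, 22, 27 (6 total).

6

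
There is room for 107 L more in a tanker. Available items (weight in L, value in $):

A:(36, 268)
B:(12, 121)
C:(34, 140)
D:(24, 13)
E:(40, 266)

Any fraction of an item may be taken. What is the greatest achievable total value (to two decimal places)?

Greedy by value/weight ratio, highest first.
Order: B (121/12=10.08) > A (268/36=7.44) > E (266/40=6.65) > C (140/34=4.12) > D (13/24=0.54)
Fill: take B (12 @ 121) → take A (36 @ 268) → take E (40 @ 266) → take 19/34 of C → 78.24; 107/107 used.
Total value = 733.24

733.24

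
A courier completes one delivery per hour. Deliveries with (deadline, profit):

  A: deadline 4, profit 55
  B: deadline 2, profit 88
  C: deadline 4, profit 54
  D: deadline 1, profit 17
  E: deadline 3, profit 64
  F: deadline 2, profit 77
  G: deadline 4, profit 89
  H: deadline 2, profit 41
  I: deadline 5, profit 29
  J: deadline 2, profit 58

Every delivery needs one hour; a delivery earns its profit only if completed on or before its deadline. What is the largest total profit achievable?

347

Profit order: G=89 B=88 F=77 E=64 J=58 A=55 C=54 H=41 I=29 D=17
Assign: G→slot 4, B→slot 2, F→slot 1, E→slot 3, J skipped, A skipped, C skipped, H skipped, I→slot 5, D skipped.
Slots: [1:F] [2:B] [3:E] [4:G] [5:I]
Profit = 77 + 88 + 64 + 89 + 29 = 347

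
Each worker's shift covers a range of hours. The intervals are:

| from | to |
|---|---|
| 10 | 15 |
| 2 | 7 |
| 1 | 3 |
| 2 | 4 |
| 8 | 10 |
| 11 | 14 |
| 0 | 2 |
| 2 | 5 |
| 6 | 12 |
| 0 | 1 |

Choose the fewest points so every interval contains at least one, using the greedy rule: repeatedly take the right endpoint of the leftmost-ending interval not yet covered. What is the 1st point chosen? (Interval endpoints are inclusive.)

By right end: [0,1]  [0,2]  [1,3]  [2,4]  [2,5]  [2,7]  [8,10]  [6,12]  [11,14]  [10,15]
[0,1] uncovered → point at 1; [2,4] uncovered → point at 4; [8,10] uncovered → point at 10; [11,14] uncovered → point at 14.
Points: 1, 4, 10, 14 (4 total).

1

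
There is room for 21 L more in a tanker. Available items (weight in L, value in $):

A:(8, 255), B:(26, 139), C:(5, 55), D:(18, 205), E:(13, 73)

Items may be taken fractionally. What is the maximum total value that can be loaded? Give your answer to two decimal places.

403.06

Sort by value per unit weight and fill in that order.
Ratios (sorted): A 31.88, D 11.39, C 11.00, E 5.62, B 5.35
take A (8 @ 255); take 13/18 of D → 148.06. Capacity used 21/21.
Total value = 403.06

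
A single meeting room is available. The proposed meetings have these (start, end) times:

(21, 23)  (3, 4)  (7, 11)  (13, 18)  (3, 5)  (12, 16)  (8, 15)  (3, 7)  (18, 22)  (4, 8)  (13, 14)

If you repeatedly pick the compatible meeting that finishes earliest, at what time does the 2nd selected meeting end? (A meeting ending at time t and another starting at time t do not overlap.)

8

By end time: (3,4), (3,5), (3,7), (4,8), (7,11), (13,14), (8,15), (12,16), (13,18), (18,22), (21,23).
Pick (3,4); next start ≥ 4 → (4,8); next start ≥ 8 → (13,14); next start ≥ 14 → (18,22).
Selected: (3,4) (4,8) (13,14) (18,22)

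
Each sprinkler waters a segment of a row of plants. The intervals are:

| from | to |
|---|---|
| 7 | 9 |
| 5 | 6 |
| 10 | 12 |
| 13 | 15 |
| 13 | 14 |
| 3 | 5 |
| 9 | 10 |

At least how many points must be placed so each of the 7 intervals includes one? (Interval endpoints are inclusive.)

4

Sort by right endpoint; whenever an interval is uncovered, place a point at its right end.
Sorted: [3,5] [5,6] [7,9] [9,10] [10,12] [13,14] [13,15]
{[3,5],[5,6]} hit by 5; {[7,9],[9,10]} hit by 9; {[10,12]} hit by 12; {[13,14],[13,15]} hit by 14.
Points: 5, 9, 12, 14 (4 total).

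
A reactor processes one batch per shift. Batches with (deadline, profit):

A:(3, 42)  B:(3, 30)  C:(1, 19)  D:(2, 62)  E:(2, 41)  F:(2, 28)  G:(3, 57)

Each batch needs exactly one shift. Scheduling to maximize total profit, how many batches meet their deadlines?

Sort by profit descending; place each in the latest free slot ≤ its deadline.
By profit: D(d2,62), G(d3,57), A(d3,42), E(d2,41), B(d3,30), F(d2,28), C(d1,19)
D→slot 2; G→slot 3; A→slot 1; E skipped; B skipped; F skipped; C skipped.
3 of 7 scheduled.

3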